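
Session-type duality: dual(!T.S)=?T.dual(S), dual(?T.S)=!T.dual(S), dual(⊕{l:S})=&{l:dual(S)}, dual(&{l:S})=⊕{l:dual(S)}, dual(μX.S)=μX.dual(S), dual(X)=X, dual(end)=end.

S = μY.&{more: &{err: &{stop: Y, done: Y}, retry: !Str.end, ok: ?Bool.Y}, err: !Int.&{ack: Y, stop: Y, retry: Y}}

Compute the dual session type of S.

μY.⊕{more: ⊕{err: ⊕{stop: Y, done: Y}, retry: ?Str.end, ok: !Bool.Y}, err: ?Int.⊕{ack: Y, stop: Y, retry: Y}}

μY ↦ μY  (μ self-dual)
  &{more,err} ↦ ⊕{more,err}  (external→internal)
    case more:
      &{err,retry,ok} ↦ ⊕{err,retry,ok}  (external→internal)
        case err:
          &{stop,done} ↦ ⊕{stop,done}  (external→internal)
            case stop:
              Y ↦ Y
            case done:
              Y ↦ Y
        case retry:
          !Str ↦ ?Str
            end ↦ end
        case ok:
          ?Bool ↦ !Bool
            Y ↦ Y
    case err:
      !Int ↦ ?Int
        &{ack,stop,retry} ↦ ⊕{ack,stop,retry}  (external→internal)
          case ack:
            Y ↦ Y
          case stop:
            Y ↦ Y
          case retry:
            Y ↦ Y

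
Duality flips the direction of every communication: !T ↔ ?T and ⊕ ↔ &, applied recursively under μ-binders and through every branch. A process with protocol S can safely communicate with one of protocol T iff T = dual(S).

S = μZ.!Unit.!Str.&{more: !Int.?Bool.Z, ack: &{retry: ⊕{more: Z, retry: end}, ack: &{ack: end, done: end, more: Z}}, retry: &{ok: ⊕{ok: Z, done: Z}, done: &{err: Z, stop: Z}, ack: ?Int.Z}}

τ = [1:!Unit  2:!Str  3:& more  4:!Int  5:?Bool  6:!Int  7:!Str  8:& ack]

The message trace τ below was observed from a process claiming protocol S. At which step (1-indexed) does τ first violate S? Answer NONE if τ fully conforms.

6

[1] !Unit  ok  state: !Str.&{more: !Int.?Bool.μZ.…, ack: &{retry: ⊕{more: μZ.…, retry: end}, ack: &{ack: end, done: end, more: μZ.…}}, retry: &{ok: ⊕{ok: μZ.…, done: μZ.…}, done: &{err: μZ.…, stop: μZ.…}, ack: ?Int.μZ.…}}
[2] !Str  ok  state: &{more: !Int.?Bool.μZ.…, ack: &{retry: ⊕{more: μZ.…, retry: end}, ack: &{ack: end, done: end, more: μZ.…}}, retry: &{ok: ⊕{ok: μZ.…, done: μZ.…}, done: &{err: μZ.…, stop: μZ.…}, ack: ?Int.μZ.…}}
[3] & more  ok  state: !Int.?Bool.μZ.…
[4] !Int  ok  state: ?Bool.μZ.…
[5] ?Bool  ok  state: μZ.…
[6] got !Int, protocol expects !Unit  ✗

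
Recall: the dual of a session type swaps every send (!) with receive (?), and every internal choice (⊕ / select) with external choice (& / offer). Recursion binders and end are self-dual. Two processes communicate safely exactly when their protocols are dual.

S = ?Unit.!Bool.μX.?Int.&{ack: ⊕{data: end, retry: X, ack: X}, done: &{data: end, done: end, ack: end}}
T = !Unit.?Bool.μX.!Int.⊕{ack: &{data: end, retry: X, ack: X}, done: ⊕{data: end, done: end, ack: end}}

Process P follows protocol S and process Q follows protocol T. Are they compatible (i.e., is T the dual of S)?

YES

?Unit vs !Unit  match
  !Bool vs ?Bool  match
    μX vs μX  match (binder kept)
      ?Int vs !Int  match
        &{ack,done} vs ⊕{ack,done}  match label sets agree
          case ack:
            ⊕{data,retry,ack} vs &{data,retry,ack}  match label sets agree
              case data:
                end vs end  match
              case retry:
                X vs X  match
              case ack:
                X vs X  match
          case done:
            &{data,done,ack} vs ⊕{data,done,ack}  match label sets agree
              case data:
                end vs end  match
              case done:
                end vs end  match
              case ack:
                end vs end  match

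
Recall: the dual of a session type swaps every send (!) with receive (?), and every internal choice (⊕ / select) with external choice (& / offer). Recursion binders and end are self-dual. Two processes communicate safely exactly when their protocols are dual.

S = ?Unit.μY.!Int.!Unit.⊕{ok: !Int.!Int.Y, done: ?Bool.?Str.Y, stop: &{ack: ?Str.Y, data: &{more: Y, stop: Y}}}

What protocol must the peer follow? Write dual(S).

?Unit = !Unit
  μY = μY  (rec unchanged)
    !Int = ?Int
      !Unit = ?Unit
        ⊕{ok,done,stop} = &{ok,done,stop}  (select→offer)
          [ok]
            !Int = ?Int
              !Int = ?Int
                dual(Y) = Y
          [done]
            ?Bool = !Bool
              ?Str = !Str
                dual(Y) = Y
          [stop]
            &{ack,data} = ⊕{ack,data}  (offer→select)
              [ack]
                ?Str = !Str
                  dual(Y) = Y
              [data]
                &{more,stop} = ⊕{more,stop}  (offer→select)
                  [more]
                    dual(Y) = Y
                  [stop]
                    dual(Y) = Y

!Unit.μY.?Int.?Unit.&{ok: ?Int.?Int.Y, done: !Bool.!Str.Y, stop: ⊕{ack: !Str.Y, data: ⊕{more: Y, stop: Y}}}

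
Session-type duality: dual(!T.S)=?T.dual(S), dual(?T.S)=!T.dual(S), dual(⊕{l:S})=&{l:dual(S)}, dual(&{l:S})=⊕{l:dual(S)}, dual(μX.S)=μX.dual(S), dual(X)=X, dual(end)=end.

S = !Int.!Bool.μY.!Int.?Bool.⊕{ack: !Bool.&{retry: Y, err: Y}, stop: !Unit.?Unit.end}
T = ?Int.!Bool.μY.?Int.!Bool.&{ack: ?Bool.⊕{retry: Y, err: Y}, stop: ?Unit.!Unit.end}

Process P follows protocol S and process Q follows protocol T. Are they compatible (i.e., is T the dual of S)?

NO

!Int ‖ ?Int  ok
  !Bool ‖ !Bool  ✗ same direction on both sides — not dual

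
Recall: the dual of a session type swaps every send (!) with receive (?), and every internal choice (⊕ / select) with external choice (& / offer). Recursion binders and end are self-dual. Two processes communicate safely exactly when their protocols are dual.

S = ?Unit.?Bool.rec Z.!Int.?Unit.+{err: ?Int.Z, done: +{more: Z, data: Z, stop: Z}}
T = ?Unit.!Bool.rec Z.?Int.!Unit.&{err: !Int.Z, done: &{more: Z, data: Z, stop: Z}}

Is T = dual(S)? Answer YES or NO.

NO

?Unit | ?Unit  ✗ same direction on both sides — not dual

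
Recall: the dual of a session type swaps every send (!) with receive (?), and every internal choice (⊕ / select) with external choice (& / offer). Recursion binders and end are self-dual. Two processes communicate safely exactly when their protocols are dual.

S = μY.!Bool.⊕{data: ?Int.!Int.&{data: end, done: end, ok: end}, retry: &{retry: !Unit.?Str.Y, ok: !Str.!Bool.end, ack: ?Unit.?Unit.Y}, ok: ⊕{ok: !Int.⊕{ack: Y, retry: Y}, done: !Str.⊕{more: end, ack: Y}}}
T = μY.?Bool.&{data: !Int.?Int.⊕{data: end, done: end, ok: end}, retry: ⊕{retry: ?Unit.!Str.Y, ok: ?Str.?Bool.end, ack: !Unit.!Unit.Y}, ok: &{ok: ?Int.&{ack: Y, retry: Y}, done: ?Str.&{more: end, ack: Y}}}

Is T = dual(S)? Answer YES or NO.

μY vs μY  ✓ (μ self-dual)
  !Bool vs ?Bool  ✓
    ⊕{data,retry,ok} vs &{data,retry,ok}  ✓ labels match
      case data:
        ?Int vs !Int  ✓
          !Int vs ?Int  ✓
            &{data,done,ok} vs ⊕{data,done,ok}  ✓ labels match
              case data:
                end vs end  ✓
              case done:
                end vs end  ✓
              case ok:
                end vs end  ✓
      case retry:
        &{retry,ok,ack} vs ⊕{retry,ok,ack}  ✓ labels match
          case retry:
            !Unit vs ?Unit  ✓
              ?Str vs !Str  ✓
                Y vs Y  ✓
          case ok:
            !Str vs ?Str  ✓
              !Bool vs ?Bool  ✓
                end vs end  ✓
          case ack:
            ?Unit vs !Unit  ✓
              ?Unit vs !Unit  ✓
                Y vs Y  ✓
      case ok:
        ⊕{ok,done} vs &{ok,done}  ✓ labels match
          case ok:
            !Int vs ?Int  ✓
              ⊕{ack,retry} vs &{ack,retry}  ✓ labels match
                case ack:
                  Y vs Y  ✓
                case retry:
                  Y vs Y  ✓
          case done:
            !Str vs ?Str  ✓
              ⊕{more,ack} vs &{more,ack}  ✓ labels match
                case more:
                  end vs end  ✓
                case ack:
                  Y vs Y  ✓

YES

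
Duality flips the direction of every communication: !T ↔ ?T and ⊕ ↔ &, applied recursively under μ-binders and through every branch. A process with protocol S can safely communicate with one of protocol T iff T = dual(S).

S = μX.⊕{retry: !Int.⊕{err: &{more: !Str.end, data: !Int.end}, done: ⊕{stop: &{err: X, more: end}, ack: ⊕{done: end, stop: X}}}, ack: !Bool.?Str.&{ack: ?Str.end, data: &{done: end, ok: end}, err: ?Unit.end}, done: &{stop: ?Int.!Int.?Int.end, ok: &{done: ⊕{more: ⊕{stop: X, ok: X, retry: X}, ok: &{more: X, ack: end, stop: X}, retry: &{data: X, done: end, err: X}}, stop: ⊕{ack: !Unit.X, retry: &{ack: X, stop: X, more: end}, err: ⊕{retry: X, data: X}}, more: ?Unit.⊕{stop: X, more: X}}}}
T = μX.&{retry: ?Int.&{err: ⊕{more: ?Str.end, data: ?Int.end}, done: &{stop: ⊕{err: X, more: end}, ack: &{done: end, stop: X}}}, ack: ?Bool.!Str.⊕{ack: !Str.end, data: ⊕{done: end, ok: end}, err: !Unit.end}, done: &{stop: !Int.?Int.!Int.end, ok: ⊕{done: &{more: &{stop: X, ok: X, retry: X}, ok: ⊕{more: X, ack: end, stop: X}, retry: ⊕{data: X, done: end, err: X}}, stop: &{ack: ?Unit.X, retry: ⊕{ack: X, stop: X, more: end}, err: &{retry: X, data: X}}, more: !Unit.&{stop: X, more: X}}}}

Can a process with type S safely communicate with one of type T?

NO

μX ‖ μX  match (binder kept)
  ⊕{retry,ack,done} ‖ &{retry,ack,done}  match labels match
    • retry:
      !Int ‖ ?Int  match
        ⊕{err,done} ‖ &{err,done}  match labels match
          • err:
            &{more,data} ‖ ⊕{more,data}  match labels match
              • more:
                !Str ‖ ?Str  match
                  end ‖ end  match
              • data:
                !Int ‖ ?Int  match
                  end ‖ end  match
          • done:
            ⊕{stop,ack} ‖ &{stop,ack}  match labels match
              • stop:
                &{err,more} ‖ ⊕{err,more}  match labels match
                  • err:
                    X ‖ X  match
                  • more:
                    end ‖ end  match
              • ack:
                ⊕{done,stop} ‖ &{done,stop}  match labels match
                  • done:
                    end ‖ end  match
                  • stop:
                    X ‖ X  match
    • ack:
      !Bool ‖ ?Bool  match
        ?Str ‖ !Str  match
          &{ack,data,err} ‖ ⊕{ack,data,err}  match labels match
            • ack:
              ?Str ‖ !Str  match
                end ‖ end  match
            • data:
              &{done,ok} ‖ ⊕{done,ok}  match labels match
                • done:
                  end ‖ end  match
                • ok:
                  end ‖ end  match
            • err:
              ?Unit ‖ !Unit  match
                end ‖ end  match
    • done:
      &{stop,ok} ‖ &{stop,ok}  ✗ choice polarity not flipped — not dual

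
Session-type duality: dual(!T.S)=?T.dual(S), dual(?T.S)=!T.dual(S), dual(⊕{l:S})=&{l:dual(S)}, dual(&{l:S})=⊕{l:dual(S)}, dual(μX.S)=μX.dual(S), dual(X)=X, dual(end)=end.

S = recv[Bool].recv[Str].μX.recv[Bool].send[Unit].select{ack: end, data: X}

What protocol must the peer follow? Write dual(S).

recv[Bool] → send[Bool]
  recv[Str] → send[Str]
    μX → μX  (μ self-dual)
      recv[Bool] → send[Bool]
        send[Unit] → recv[Unit]
          select{ack,data} → offer{ack,data}  (internal→external)
            case ack:
              end self-dual
            case data:
              X self-dual

send[Bool].send[Str].μX.send[Bool].recv[Unit].offer{ack: end, data: X}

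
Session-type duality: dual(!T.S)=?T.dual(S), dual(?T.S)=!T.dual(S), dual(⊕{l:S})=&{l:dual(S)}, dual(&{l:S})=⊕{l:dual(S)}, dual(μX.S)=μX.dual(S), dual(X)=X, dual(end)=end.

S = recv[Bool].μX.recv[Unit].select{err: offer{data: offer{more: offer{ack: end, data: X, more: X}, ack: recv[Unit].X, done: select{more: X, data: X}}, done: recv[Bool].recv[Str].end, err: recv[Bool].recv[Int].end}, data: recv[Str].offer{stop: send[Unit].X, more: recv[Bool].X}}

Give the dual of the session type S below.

recv[Bool] → send[Bool]
  μX → μX  (μ self-dual)
    recv[Unit] → send[Unit]
      select{err,data} → offer{err,data}  (select→offer)
        [err]
          offer{data,done,err} → select{data,done,err}  (external→internal)
            [data]
              offer{more,ack,done} → select{more,ack,done}  (external→internal)
                [more]
                  offer{ack,data,more} → select{ack,data,more}  (external→internal)
                    [ack]
                      dual(end) = end
                    [data]
                      dual(X) = X
                    [more]
                      dual(X) = X
                [ack]
                  recv[Unit] → send[Unit]
                    dual(X) = X
                [done]
                  select{more,data} → offer{more,data}  (select→offer)
                    [more]
                      dual(X) = X
                    [data]
                      dual(X) = X
            [done]
              recv[Bool] → send[Bool]
                recv[Str] → send[Str]
                  dual(end) = end
            [err]
              recv[Bool] → send[Bool]
                recv[Int] → send[Int]
                  dual(end) = end
        [data]
          recv[Str] → send[Str]
            offer{stop,more} → select{stop,more}  (external→internal)
              [stop]
                send[Unit] → recv[Unit]
                  dual(X) = X
              [more]
                recv[Bool] → send[Bool]
                  dual(X) = X

send[Bool].μX.send[Unit].offer{err: select{data: select{more: select{ack: end, data: X, more: X}, ack: send[Unit].X, done: offer{more: X, data: X}}, done: send[Bool].send[Str].end, err: send[Bool].send[Int].end}, data: send[Str].select{stop: recv[Unit].X, more: send[Bool].X}}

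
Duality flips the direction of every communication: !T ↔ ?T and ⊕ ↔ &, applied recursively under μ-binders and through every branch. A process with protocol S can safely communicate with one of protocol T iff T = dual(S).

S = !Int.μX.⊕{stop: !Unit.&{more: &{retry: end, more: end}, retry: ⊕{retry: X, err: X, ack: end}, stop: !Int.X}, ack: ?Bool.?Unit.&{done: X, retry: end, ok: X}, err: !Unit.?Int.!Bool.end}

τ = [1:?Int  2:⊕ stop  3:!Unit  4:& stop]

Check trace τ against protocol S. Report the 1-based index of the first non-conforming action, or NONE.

@1 got ?Int, protocol expects !Int  ✗

1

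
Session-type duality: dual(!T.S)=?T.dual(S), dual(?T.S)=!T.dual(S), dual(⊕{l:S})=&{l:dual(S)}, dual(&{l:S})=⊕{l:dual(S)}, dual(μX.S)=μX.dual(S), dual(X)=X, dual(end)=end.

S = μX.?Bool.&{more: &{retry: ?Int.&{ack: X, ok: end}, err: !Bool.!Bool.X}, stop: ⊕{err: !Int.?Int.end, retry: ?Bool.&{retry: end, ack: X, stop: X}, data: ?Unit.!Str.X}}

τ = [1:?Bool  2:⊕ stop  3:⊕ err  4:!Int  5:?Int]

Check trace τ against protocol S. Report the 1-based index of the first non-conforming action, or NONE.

2

step 1: ?Bool  ok  now at &{more: &{retry: ?Int.&{ack: μX.…, ok: end}, err: !Bool.!Bool.μX.…}, stop: ⊕{err: !Int.?Int.end, retry: ?Bool.&{retry: end, ack: μX.…, stop: μX.…}, data: ?Unit.!Str.μX.…}}
step 2: got ⊕ stop, protocol expects & more or & stop  ✗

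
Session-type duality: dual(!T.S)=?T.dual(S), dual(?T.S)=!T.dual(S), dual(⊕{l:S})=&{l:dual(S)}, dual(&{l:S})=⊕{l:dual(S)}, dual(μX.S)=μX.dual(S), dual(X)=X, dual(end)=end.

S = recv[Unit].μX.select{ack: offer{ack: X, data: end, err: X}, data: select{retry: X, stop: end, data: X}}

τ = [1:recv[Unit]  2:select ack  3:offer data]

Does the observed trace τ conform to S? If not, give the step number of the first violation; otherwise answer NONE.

NONE

[1] recv[Unit]  ✓  residual = μX.…
[2] select ack  ✓  residual = offer{ack: μX.…, data: end, err: μX.…}
[3] offer data  ✓  residual = end
τ conforms to S (length 3)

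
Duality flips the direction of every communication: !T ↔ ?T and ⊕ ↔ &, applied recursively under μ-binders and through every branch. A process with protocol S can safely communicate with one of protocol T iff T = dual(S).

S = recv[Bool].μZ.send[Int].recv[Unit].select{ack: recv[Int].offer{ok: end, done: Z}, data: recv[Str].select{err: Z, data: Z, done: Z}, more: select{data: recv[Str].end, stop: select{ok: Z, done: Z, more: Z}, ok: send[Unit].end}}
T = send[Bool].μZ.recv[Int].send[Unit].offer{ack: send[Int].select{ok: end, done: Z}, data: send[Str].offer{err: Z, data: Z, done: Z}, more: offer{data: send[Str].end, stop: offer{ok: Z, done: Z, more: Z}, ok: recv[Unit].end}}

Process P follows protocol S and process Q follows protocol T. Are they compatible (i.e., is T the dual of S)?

YES

recv[Bool] ‖ send[Bool]  ✓
  μZ ‖ μZ  ✓ (μ self-dual)
    send[Int] ‖ recv[Int]  ✓
      recv[Unit] ‖ send[Unit]  ✓
        select{ack,data,more} ‖ offer{ack,data,more}  ✓ same labels
          case ack:
            recv[Int] ‖ send[Int]  ✓
              offer{ok,done} ‖ select{ok,done}  ✓ same labels
                case ok:
                  end ‖ end  ✓
                case done:
                  Z ‖ Z  ✓
          case data:
            recv[Str] ‖ send[Str]  ✓
              select{err,data,done} ‖ offer{err,data,done}  ✓ same labels
                case err:
                  Z ‖ Z  ✓
                case data:
                  Z ‖ Z  ✓
                case done:
                  Z ‖ Z  ✓
          case more:
            select{data,stop,ok} ‖ offer{data,stop,ok}  ✓ same labels
              case data:
                recv[Str] ‖ send[Str]  ✓
                  end ‖ end  ✓
              case stop:
                select{ok,done,more} ‖ offer{ok,done,more}  ✓ same labels
                  case ok:
                    Z ‖ Z  ✓
                  case done:
                    Z ‖ Z  ✓
                  case more:
                    Z ‖ Z  ✓
              case ok:
                send[Unit] ‖ recv[Unit]  ✓
                  end ‖ end  ✓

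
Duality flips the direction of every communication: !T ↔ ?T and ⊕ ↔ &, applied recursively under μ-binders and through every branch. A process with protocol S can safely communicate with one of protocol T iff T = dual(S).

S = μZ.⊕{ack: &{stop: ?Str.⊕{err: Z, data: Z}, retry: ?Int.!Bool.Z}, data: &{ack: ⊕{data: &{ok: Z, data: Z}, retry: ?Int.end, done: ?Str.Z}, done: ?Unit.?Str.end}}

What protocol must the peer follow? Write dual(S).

μZ ↦ μZ  (binder kept)
  ⊕{ack,data} ↦ &{ack,data}  (internal→external)
    case ack:
      &{stop,retry} ↦ ⊕{stop,retry}  (offer→select)
        case stop:
          ?Str ↦ !Str
            ⊕{err,data} ↦ &{err,data}  (internal→external)
              case err:
                Z self-dual
              case data:
                Z self-dual
        case retry:
          ?Int ↦ !Int
            !Bool ↦ ?Bool
              Z self-dual
    case data:
      &{ack,done} ↦ ⊕{ack,done}  (offer→select)
        case ack:
          ⊕{data,retry,done} ↦ &{data,retry,done}  (internal→external)
            case data:
              &{ok,data} ↦ ⊕{ok,data}  (offer→select)
                case ok:
                  Z self-dual
                case data:
                  Z self-dual
            case retry:
              ?Int ↦ !Int
                end self-dual
            case done:
              ?Str ↦ !Str
                Z self-dual
        case done:
          ?Unit ↦ !Unit
            ?Str ↦ !Str
              end self-dual

μZ.&{ack: ⊕{stop: !Str.&{err: Z, data: Z}, retry: !Int.?Bool.Z}, data: ⊕{ack: &{data: ⊕{ok: Z, data: Z}, retry: !Int.end, done: !Str.Z}, done: !Unit.!Str.end}}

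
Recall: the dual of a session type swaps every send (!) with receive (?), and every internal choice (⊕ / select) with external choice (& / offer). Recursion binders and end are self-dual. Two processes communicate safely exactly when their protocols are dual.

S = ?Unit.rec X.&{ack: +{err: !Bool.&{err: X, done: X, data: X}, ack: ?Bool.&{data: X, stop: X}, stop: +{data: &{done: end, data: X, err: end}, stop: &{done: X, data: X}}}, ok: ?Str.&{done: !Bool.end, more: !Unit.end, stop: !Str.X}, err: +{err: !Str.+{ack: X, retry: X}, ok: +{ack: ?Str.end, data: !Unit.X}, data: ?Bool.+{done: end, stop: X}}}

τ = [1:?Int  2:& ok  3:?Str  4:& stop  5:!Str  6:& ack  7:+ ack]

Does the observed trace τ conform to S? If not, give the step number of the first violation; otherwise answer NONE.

1

step 1: got ?Int, protocol expects ?Unit  ✗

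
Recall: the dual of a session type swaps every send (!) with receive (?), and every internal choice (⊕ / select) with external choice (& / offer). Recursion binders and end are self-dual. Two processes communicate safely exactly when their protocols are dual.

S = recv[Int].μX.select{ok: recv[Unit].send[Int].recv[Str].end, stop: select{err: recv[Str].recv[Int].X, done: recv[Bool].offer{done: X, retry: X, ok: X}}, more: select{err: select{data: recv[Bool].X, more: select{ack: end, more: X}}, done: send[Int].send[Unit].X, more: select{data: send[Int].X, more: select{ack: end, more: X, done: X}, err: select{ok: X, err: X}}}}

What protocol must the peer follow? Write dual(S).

recv[Int] ↦ send[Int]
  μX ↦ μX  (μ self-dual)
    select{ok,stop,more} ↦ offer{ok,stop,more}  (internal→external)
      • ok:
        recv[Unit] ↦ send[Unit]
          send[Int] ↦ recv[Int]
            recv[Str] ↦ send[Str]
              dual(end) = end
      • stop:
        select{err,done} ↦ offer{err,done}  (internal→external)
          • err:
            recv[Str] ↦ send[Str]
              recv[Int] ↦ send[Int]
                dual(X) = X
          • done:
            recv[Bool] ↦ send[Bool]
              offer{done,retry,ok} ↦ select{done,retry,ok}  (&→⊕)
                • done:
                  dual(X) = X
                • retry:
                  dual(X) = X
                • ok:
                  dual(X) = X
      • more:
        select{err,done,more} ↦ offer{err,done,more}  (internal→external)
          • err:
            select{data,more} ↦ offer{data,more}  (internal→external)
              • data:
                recv[Bool] ↦ send[Bool]
                  dual(X) = X
              • more:
                select{ack,more} ↦ offer{ack,more}  (internal→external)
                  • ack:
                    dual(end) = end
                  • more:
                    dual(X) = X
          • done:
            send[Int] ↦ recv[Int]
              send[Unit] ↦ recv[Unit]
                dual(X) = X
          • more:
            select{data,more,err} ↦ offer{data,more,err}  (internal→external)
              • data:
                send[Int] ↦ recv[Int]
                  dual(X) = X
              • more:
                select{ack,more,done} ↦ offer{ack,more,done}  (internal→external)
                  • ack:
                    dual(end) = end
                  • more:
                    dual(X) = X
                  • done:
                    dual(X) = X
              • err:
                select{ok,err} ↦ offer{ok,err}  (internal→external)
                  • ok:
                    dual(X) = X
                  • err:
                    dual(X) = X

send[Int].μX.offer{ok: send[Unit].recv[Int].send[Str].end, stop: offer{err: send[Str].send[Int].X, done: send[Bool].select{done: X, retry: X, ok: X}}, more: offer{err: offer{data: send[Bool].X, more: offer{ack: end, more: X}}, done: recv[Int].recv[Unit].X, more: offer{data: recv[Int].X, more: offer{ack: end, more: X, done: X}, err: offer{ok: X, err: X}}}}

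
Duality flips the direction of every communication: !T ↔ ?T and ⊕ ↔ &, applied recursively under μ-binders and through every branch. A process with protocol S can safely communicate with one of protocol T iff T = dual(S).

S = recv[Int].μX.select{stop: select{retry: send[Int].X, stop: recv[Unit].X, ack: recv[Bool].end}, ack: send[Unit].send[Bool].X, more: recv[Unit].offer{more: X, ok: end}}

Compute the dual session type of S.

recv[Int] ↦ send[Int]
  μX ↦ μX  (binder kept)
    select{stop,ack,more} ↦ offer{stop,ack,more}  (select→offer)
      case stop:
        select{retry,stop,ack} ↦ offer{retry,stop,ack}  (select→offer)
          case retry:
            send[Int] ↦ recv[Int]
              X ↦ X
          case stop:
            recv[Unit] ↦ send[Unit]
              X ↦ X
          case ack:
            recv[Bool] ↦ send[Bool]
              end ↦ end
      case ack:
        send[Unit] ↦ recv[Unit]
          send[Bool] ↦ recv[Bool]
            X ↦ X
      case more:
        recv[Unit] ↦ send[Unit]
          offer{more,ok} ↦ select{more,ok}  (external→internal)
            case more:
              X ↦ X
            case ok:
              end ↦ end

send[Int].μX.offer{stop: offer{retry: recv[Int].X, stop: send[Unit].X, ack: send[Bool].end}, ack: recv[Unit].recv[Bool].X, more: send[Unit].select{more: X, ok: end}}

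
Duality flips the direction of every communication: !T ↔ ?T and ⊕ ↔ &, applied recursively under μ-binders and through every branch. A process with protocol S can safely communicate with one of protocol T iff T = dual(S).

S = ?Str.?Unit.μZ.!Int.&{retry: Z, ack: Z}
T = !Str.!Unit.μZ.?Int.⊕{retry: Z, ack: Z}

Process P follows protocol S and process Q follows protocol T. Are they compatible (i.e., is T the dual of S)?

?Str ‖ !Str  match
  ?Unit ‖ !Unit  match
    μZ ‖ μZ  match (rec unchanged)
      !Int ‖ ?Int  match
        &{retry,ack} ‖ ⊕{retry,ack}  match labels match
          • retry:
            Z ‖ Z  match
          • ack:
            Z ‖ Z  match

YES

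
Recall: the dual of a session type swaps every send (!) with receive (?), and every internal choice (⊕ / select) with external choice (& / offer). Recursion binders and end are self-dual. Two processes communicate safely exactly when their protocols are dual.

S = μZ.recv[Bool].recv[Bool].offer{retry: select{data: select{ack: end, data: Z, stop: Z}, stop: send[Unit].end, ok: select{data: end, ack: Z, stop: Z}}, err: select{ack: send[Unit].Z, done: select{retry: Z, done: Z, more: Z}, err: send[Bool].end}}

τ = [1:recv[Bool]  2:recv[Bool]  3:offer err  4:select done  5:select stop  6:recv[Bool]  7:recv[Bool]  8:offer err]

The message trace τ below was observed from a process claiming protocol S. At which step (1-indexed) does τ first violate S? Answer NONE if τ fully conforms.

@1 recv[Bool]  match  cont: recv[Bool].offer{retry: select{data: select{ack: end, data: μZ.…, stop: μZ.…}, stop: send[Unit].end, ok: select{data: end, ack: μZ.…, stop: μZ.…}}, err: select{ack: send[Unit].μZ.…, done: select{retry: μZ.…, done: μZ.…, more: μZ.…}, err: send[Bool].end}}
@2 recv[Bool]  match  cont: offer{retry: select{data: select{ack: end, data: μZ.…, stop: μZ.…}, stop: send[Unit].end, ok: select{data: end, ack: μZ.…, stop: μZ.…}}, err: select{ack: send[Unit].μZ.…, done: select{retry: μZ.…, done: μZ.…, more: μZ.…}, err: send[Bool].end}}
@3 offer err  match  cont: select{ack: send[Unit].μZ.…, done: select{retry: μZ.…, done: μZ.…, more: μZ.…}, err: send[Bool].end}
@4 select done  match  cont: select{retry: μZ.…, done: μZ.…, more: μZ.…}
@5 got select stop, protocol expects select retry or select done or select more  ✗

5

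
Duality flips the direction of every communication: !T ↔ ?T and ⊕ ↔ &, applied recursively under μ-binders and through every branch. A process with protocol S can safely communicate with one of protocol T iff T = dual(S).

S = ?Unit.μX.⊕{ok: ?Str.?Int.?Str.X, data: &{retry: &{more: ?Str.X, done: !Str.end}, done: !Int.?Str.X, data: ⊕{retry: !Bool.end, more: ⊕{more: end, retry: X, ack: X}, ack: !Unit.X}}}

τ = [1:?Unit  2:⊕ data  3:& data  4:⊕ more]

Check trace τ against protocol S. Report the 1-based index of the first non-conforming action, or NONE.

@1 ?Unit  ok  state: μX.…
@2 ⊕ data  ok  state: &{retry: &{more: ?Str.μX.…, done: !Str.end}, done: !Int.?Str.μX.…, data: ⊕{retry: !Bool.end, more: ⊕{more: end, retry: μX.…, ack: μX.…}, ack: !Unit.μX.…}}
@3 & data  ok  state: ⊕{retry: !Bool.end, more: ⊕{more: end, retry: μX.…, ack: μX.…}, ack: !Unit.μX.…}
@4 ⊕ more  ok  state: ⊕{more: end, retry: μX.…, ack: μX.…}
all 4 steps conform

NONE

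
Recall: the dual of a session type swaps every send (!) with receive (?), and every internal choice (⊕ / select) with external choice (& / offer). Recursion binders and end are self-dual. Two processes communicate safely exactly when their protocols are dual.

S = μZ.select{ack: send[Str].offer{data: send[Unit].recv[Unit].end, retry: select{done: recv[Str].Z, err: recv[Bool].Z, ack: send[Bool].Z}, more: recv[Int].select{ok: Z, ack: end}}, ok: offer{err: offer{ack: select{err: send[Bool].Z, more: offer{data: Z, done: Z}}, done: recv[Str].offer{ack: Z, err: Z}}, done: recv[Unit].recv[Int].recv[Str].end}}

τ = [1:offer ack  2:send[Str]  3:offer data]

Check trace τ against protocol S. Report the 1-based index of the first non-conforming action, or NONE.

1

step 1: got offer ack, protocol expects select ack or select ok  ✗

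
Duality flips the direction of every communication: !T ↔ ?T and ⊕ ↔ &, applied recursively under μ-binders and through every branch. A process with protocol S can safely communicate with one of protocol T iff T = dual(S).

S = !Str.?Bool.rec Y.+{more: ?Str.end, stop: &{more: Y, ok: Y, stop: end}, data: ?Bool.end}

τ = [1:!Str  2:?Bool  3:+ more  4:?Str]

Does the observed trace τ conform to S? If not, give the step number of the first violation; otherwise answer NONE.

step 1: !Str  ✓  residual = ?Bool.rec Y.…
step 2: ?Bool  ✓  residual = rec Y.…
step 3: + more  ✓  residual = ?Str.end
step 4: ?Str  ✓  residual = end
τ conforms to S (length 4)

NONE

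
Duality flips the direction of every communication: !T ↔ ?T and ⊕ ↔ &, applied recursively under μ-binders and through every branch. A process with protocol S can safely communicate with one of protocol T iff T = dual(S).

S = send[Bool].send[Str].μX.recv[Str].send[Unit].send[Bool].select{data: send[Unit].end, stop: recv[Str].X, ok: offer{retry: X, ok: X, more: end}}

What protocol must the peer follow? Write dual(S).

send[Bool] → recv[Bool]
  send[Str] → recv[Str]
    μX → μX  (rec unchanged)
      recv[Str] → send[Str]
        send[Unit] → recv[Unit]
          send[Bool] → recv[Bool]
            select{data,stop,ok} → offer{data,stop,ok}  (select→offer)
              • data:
                send[Unit] → recv[Unit]
                  end ↦ end
              • stop:
                recv[Str] → send[Str]
                  X ↦ X
              • ok:
                offer{retry,ok,more} → select{retry,ok,more}  (external→internal)
                  • retry:
                    X ↦ X
                  • ok:
                    X ↦ X
                  • more:
                    end ↦ end

recv[Bool].recv[Str].μX.send[Str].recv[Unit].recv[Bool].offer{data: recv[Unit].end, stop: send[Str].X, ok: select{retry: X, ok: X, more: end}}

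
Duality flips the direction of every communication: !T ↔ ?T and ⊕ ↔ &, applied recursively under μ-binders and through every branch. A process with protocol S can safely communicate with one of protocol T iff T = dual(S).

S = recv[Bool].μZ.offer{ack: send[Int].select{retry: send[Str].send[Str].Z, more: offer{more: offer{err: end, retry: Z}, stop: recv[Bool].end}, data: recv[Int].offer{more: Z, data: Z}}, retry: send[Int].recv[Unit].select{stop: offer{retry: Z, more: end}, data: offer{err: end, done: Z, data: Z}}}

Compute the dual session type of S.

send[Bool].μZ.select{ack: recv[Int].offer{retry: recv[Str].recv[Str].Z, more: select{more: select{err: end, retry: Z}, stop: send[Bool].end}, data: send[Int].select{more: Z, data: Z}}, retry: recv[Int].send[Unit].offer{stop: select{retry: Z, more: end}, data: select{err: end, done: Z, data: Z}}}

recv[Bool] = send[Bool]
  μZ = μZ  (rec unchanged)
    offer{ack,retry} = select{ack,retry}  (&→⊕)
      • ack:
        send[Int] = recv[Int]
          select{retry,more,data} = offer{retry,more,data}  (internal→external)
            • retry:
              send[Str] = recv[Str]
                send[Str] = recv[Str]
                  dual(Z) = Z
            • more:
              offer{more,stop} = select{more,stop}  (&→⊕)
                • more:
                  offer{err,retry} = select{err,retry}  (&→⊕)
                    • err:
                      dual(end) = end
                    • retry:
                      dual(Z) = Z
                • stop:
                  recv[Bool] = send[Bool]
                    dual(end) = end
            • data:
              recv[Int] = send[Int]
                offer{more,data} = select{more,data}  (&→⊕)
                  • more:
                    dual(Z) = Z
                  • data:
                    dual(Z) = Z
      • retry:
        send[Int] = recv[Int]
          recv[Unit] = send[Unit]
            select{stop,data} = offer{stop,data}  (internal→external)
              • stop:
                offer{retry,more} = select{retry,more}  (&→⊕)
                  • retry:
                    dual(Z) = Z
                  • more:
                    dual(end) = end
              • data:
                offer{err,done,data} = select{err,done,data}  (&→⊕)
                  • err:
                    dual(end) = end
                  • done:
                    dual(Z) = Z
                  • data:
                    dual(Z) = Z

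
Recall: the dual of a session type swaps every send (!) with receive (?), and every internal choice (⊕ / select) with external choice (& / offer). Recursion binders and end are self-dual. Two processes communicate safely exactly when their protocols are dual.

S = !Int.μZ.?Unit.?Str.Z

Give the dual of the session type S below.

!Int → ?Int
  μZ → μZ  (μ self-dual)
    ?Unit → !Unit
      ?Str → !Str
        dual(Z) = Z

?Int.μZ.!Unit.!Str.Z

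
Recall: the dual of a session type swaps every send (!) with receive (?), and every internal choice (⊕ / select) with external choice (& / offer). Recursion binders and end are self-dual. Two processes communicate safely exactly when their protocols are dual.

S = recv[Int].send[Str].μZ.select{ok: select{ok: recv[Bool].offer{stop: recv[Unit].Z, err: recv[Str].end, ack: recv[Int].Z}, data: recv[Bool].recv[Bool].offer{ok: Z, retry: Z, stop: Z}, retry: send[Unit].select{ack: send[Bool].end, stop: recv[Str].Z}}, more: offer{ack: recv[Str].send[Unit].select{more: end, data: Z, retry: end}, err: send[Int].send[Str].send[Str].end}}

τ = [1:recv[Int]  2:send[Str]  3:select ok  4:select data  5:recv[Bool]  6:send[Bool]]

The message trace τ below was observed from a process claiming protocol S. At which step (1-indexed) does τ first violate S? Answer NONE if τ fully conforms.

@1 recv[Int]  ok  state: send[Str].μZ.…
@2 send[Str]  ok  state: μZ.…
@3 select ok  ok  state: select{ok: recv[Bool].offer{stop: recv[Unit].μZ.…, err: recv[Str].end, ack: recv[Int].μZ.…}, data: recv[Bool].recv[Bool].offer{ok: μZ.…, retry: μZ.…, stop: μZ.…}, retry: send[Unit].select{ack: send[Bool].end, stop: recv[Str].μZ.…}}
@4 select data  ok  state: recv[Bool].recv[Bool].offer{ok: μZ.…, retry: μZ.…, stop: μZ.…}
@5 recv[Bool]  ok  state: recv[Bool].offer{ok: μZ.…, retry: μZ.…, stop: μZ.…}
@6 got send[Bool], protocol expects recv[Bool]  ✗

6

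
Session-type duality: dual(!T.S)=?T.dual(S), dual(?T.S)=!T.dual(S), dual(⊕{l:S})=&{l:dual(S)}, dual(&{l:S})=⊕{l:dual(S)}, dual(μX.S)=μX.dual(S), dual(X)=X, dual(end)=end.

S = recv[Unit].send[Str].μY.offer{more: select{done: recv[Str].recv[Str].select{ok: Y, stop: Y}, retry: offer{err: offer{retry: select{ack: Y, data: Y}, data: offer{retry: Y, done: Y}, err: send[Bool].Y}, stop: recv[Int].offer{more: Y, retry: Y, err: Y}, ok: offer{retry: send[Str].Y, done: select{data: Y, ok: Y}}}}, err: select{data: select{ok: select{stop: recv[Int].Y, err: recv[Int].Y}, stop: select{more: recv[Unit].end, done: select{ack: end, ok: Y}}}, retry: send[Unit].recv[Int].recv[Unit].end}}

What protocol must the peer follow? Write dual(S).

send[Unit].recv[Str].μY.select{more: offer{done: send[Str].send[Str].offer{ok: Y, stop: Y}, retry: select{err: select{retry: offer{ack: Y, data: Y}, data: select{retry: Y, done: Y}, err: recv[Bool].Y}, stop: send[Int].select{more: Y, retry: Y, err: Y}, ok: select{retry: recv[Str].Y, done: offer{data: Y, ok: Y}}}}, err: offer{data: offer{ok: offer{stop: send[Int].Y, err: send[Int].Y}, stop: offer{more: send[Unit].end, done: offer{ack: end, ok: Y}}}, retry: recv[Unit].send[Int].send[Unit].end}}

recv[Unit] = send[Unit]
  send[Str] = recv[Str]
    μY = μY  (binder kept)
      offer{more,err} = select{more,err}  (external→internal)
        case more:
          select{done,retry} = offer{done,retry}  (select→offer)
            case done:
              recv[Str] = send[Str]
                recv[Str] = send[Str]
                  select{ok,stop} = offer{ok,stop}  (select→offer)
                    case ok:
                      dual(Y) = Y
                    case stop:
                      dual(Y) = Y
            case retry:
              offer{err,stop,ok} = select{err,stop,ok}  (external→internal)
                case err:
                  offer{retry,data,err} = select{retry,data,err}  (external→internal)
                    case retry:
                      select{ack,data} = offer{ack,data}  (select→offer)
                        case ack:
                          dual(Y) = Y
                        case data:
                          dual(Y) = Y
                    case data:
                      offer{retry,done} = select{retry,done}  (external→internal)
                        case retry:
                          dual(Y) = Y
                        case done:
                          dual(Y) = Y
                    case err:
                      send[Bool] = recv[Bool]
                        dual(Y) = Y
                case stop:
                  recv[Int] = send[Int]
                    offer{more,retry,err} = select{more,retry,err}  (external→internal)
                      case more:
                        dual(Y) = Y
                      case retry:
                        dual(Y) = Y
                      case err:
                        dual(Y) = Y
                case ok:
                  offer{retry,done} = select{retry,done}  (external→internal)
                    case retry:
                      send[Str] = recv[Str]
                        dual(Y) = Y
                    case done:
                      select{data,ok} = offer{data,ok}  (select→offer)
                        case data:
                          dual(Y) = Y
                        case ok:
                          dual(Y) = Y
        case err:
          select{data,retry} = offer{data,retry}  (select→offer)
            case data:
              select{ok,stop} = offer{ok,stop}  (select→offer)
                case ok:
                  select{stop,err} = offer{stop,err}  (select→offer)
                    case stop:
                      recv[Int] = send[Int]
                        dual(Y) = Y
                    case err:
                      recv[Int] = send[Int]
                        dual(Y) = Y
                case stop:
                  select{more,done} = offer{more,done}  (select→offer)
                    case more:
                      recv[Unit] = send[Unit]
                        dual(end) = end
                    case done:
                      select{ack,ok} = offer{ack,ok}  (select→offer)
                        case ack:
                          dual(end) = end
                        case ok:
                          dual(Y) = Y
            case retry:
              send[Unit] = recv[Unit]
                recv[Int] = send[Int]
                  recv[Unit] = send[Unit]
                    dual(end) = end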